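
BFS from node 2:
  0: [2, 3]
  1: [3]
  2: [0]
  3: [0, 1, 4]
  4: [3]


Visit 2, enqueue [0]
Visit 0, enqueue [3]
Visit 3, enqueue [1, 4]
Visit 1, enqueue []
Visit 4, enqueue []

BFS order: [2, 0, 3, 1, 4]


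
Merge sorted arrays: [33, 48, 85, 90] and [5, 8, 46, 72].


Take 5 from B
Take 8 from B
Take 33 from A
Take 46 from B
Take 48 from A
Take 72 from B

Merged: [5, 8, 33, 46, 48, 72, 85, 90]


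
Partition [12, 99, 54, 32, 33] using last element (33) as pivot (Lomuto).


Pivot: 33
  12 <= 33: advance i (no swap)
  32 <= 33: swap -> [12, 32, 54, 99, 33]
Place pivot at 2: [12, 32, 33, 99, 54]

Partitioned: [12, 32, 33, 99, 54]


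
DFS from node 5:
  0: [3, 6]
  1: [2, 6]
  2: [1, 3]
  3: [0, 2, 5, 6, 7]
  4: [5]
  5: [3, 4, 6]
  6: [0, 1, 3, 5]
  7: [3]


Visit 5, push [6, 4, 3]
Visit 3, push [7, 6, 2, 0]
Visit 0, push [6]
Visit 6, push [1]
Visit 1, push [2]
Visit 2, push []
Visit 7, push []
Visit 4, push []

DFS order: [5, 3, 0, 6, 1, 2, 7, 4]


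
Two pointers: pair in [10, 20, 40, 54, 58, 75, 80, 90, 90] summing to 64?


lo=0(10)+hi=8(90)=100
lo=0(10)+hi=7(90)=100
lo=0(10)+hi=6(80)=90
lo=0(10)+hi=5(75)=85
lo=0(10)+hi=4(58)=68
lo=0(10)+hi=3(54)=64

Yes: 10+54=64


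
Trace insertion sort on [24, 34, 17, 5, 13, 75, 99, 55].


Initial: [24, 34, 17, 5, 13, 75, 99, 55]
Insert 34: [24, 34, 17, 5, 13, 75, 99, 55]
Insert 17: [17, 24, 34, 5, 13, 75, 99, 55]
Insert 5: [5, 17, 24, 34, 13, 75, 99, 55]
Insert 13: [5, 13, 17, 24, 34, 75, 99, 55]
Insert 75: [5, 13, 17, 24, 34, 75, 99, 55]
Insert 99: [5, 13, 17, 24, 34, 75, 99, 55]
Insert 55: [5, 13, 17, 24, 34, 55, 75, 99]

Sorted: [5, 13, 17, 24, 34, 55, 75, 99]


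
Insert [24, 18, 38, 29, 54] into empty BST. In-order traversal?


Insert 24: root
Insert 18: L from 24
Insert 38: R from 24
Insert 29: R from 24 -> L from 38
Insert 54: R from 24 -> R from 38

In-order: [18, 24, 29, 38, 54]


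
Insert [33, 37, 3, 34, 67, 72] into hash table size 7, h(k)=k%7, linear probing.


Insert 33: h=5 -> slot 5
Insert 37: h=2 -> slot 2
Insert 3: h=3 -> slot 3
Insert 34: h=6 -> slot 6
Insert 67: h=4 -> slot 4
Insert 72: h=2, 5 probes -> slot 0

Table: [72, None, 37, 3, 67, 33, 34]


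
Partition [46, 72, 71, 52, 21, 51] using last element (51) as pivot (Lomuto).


Pivot: 51
  46 <= 51: advance i (no swap)
  21 <= 51: swap -> [46, 21, 71, 52, 72, 51]
Place pivot at 2: [46, 21, 51, 52, 72, 71]

Partitioned: [46, 21, 51, 52, 72, 71]


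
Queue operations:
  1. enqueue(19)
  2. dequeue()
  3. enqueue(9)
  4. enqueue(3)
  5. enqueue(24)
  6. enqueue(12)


enqueue(19) -> [19]
dequeue()->19, []
enqueue(9) -> [9]
enqueue(3) -> [9, 3]
enqueue(24) -> [9, 3, 24]
enqueue(12) -> [9, 3, 24, 12]

Final queue: [9, 3, 24, 12]


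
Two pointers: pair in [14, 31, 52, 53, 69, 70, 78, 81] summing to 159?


lo=0(14)+hi=7(81)=95
lo=1(31)+hi=7(81)=112
lo=2(52)+hi=7(81)=133
lo=3(53)+hi=7(81)=134
lo=4(69)+hi=7(81)=150
lo=5(70)+hi=7(81)=151
lo=6(78)+hi=7(81)=159

Yes: 78+81=159


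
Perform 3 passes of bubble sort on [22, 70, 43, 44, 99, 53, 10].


Initial: [22, 70, 43, 44, 99, 53, 10]
Pass 1: [22, 43, 44, 70, 53, 10, 99] (4 swaps)
Pass 2: [22, 43, 44, 53, 10, 70, 99] (2 swaps)
Pass 3: [22, 43, 44, 10, 53, 70, 99] (1 swaps)

After 3 passes: [22, 43, 44, 10, 53, 70, 99]


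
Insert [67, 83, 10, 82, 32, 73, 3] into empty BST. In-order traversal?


Insert 67: root
Insert 83: R from 67
Insert 10: L from 67
Insert 82: R from 67 -> L from 83
Insert 32: L from 67 -> R from 10
Insert 73: R from 67 -> L from 83 -> L from 82
Insert 3: L from 67 -> L from 10

In-order: [3, 10, 32, 67, 73, 82, 83]


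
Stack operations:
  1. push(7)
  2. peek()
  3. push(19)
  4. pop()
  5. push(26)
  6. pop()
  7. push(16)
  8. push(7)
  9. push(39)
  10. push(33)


push(7) -> [7]
peek()->7
push(19) -> [7, 19]
pop()->19, [7]
push(26) -> [7, 26]
pop()->26, [7]
push(16) -> [7, 16]
push(7) -> [7, 16, 7]
push(39) -> [7, 16, 7, 39]
push(33) -> [7, 16, 7, 39, 33]

Final stack: [7, 16, 7, 39, 33]


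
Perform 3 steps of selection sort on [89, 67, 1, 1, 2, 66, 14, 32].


Initial: [89, 67, 1, 1, 2, 66, 14, 32]
Step 1: min=1 at 2
  Swap: [1, 67, 89, 1, 2, 66, 14, 32]
Step 2: min=1 at 3
  Swap: [1, 1, 89, 67, 2, 66, 14, 32]
Step 3: min=2 at 4
  Swap: [1, 1, 2, 67, 89, 66, 14, 32]

After 3 steps: [1, 1, 2, 67, 89, 66, 14, 32]


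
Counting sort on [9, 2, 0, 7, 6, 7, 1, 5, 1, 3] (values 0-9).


Input: [9, 2, 0, 7, 6, 7, 1, 5, 1, 3]
Counts: [1, 2, 1, 1, 0, 1, 1, 2, 0, 1]

Sorted: [0, 1, 1, 2, 3, 5, 6, 7, 7, 9]


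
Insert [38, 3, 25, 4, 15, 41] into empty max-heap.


Insert 38: [38]
Insert 3: [38, 3]
Insert 25: [38, 3, 25]
Insert 4: [38, 4, 25, 3]
Insert 15: [38, 15, 25, 3, 4]
Insert 41: [41, 15, 38, 3, 4, 25]

Final heap: [41, 15, 38, 3, 4, 25]


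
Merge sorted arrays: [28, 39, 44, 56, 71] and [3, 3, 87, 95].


Take 3 from B
Take 3 from B
Take 28 from A
Take 39 from A
Take 44 from A
Take 56 from A
Take 71 from A

Merged: [3, 3, 28, 39, 44, 56, 71, 87, 95]


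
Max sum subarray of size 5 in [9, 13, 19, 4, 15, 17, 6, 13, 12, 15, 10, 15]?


[0:5]: 60
[1:6]: 68
[2:7]: 61
[3:8]: 55
[4:9]: 63
[5:10]: 63
[6:11]: 56
[7:12]: 65

Max: 68 at [1:6]


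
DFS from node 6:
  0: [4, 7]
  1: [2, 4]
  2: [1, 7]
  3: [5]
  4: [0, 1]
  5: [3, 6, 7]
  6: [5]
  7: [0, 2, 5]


Visit 6, push [5]
Visit 5, push [7, 3]
Visit 3, push []
Visit 7, push [2, 0]
Visit 0, push [4]
Visit 4, push [1]
Visit 1, push [2]
Visit 2, push []

DFS order: [6, 5, 3, 7, 0, 4, 1, 2]


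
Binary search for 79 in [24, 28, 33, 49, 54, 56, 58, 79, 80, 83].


Step 1: lo=0, hi=9, mid=4, val=54
Step 2: lo=5, hi=9, mid=7, val=79

Found at index 7


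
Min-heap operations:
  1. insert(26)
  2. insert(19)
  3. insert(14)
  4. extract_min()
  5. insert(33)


insert(26) -> [26]
insert(19) -> [19, 26]
insert(14) -> [14, 26, 19]
extract_min()->14, [19, 26]
insert(33) -> [19, 26, 33]

Final heap: [19, 26, 33]


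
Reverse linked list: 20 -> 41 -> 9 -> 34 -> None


Step 1: curr=20, set curr.next=prev(None) | reversed so far: 20
Step 2: curr=41, set curr.next=prev(20) | reversed so far: 41 -> 20
Step 3: curr=9, set curr.next=prev(41) | reversed so far: 9 -> 41 -> 20
Step 4: curr=34, set curr.next=prev(9) | reversed so far: 34 -> 9 -> 41 -> 20

34 -> 9 -> 41 -> 20 -> None


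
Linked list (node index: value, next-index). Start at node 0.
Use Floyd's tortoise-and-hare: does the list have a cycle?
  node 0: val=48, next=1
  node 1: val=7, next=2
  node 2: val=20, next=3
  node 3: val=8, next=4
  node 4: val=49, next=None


Floyd's tortoise (slow, +1) and hare (fast, +2):
  init: slow=0, fast=0
  step 1: slow=1, fast=2
  step 2: slow=2, fast=4
  step 3: fast -> None, no cycle

Cycle: no


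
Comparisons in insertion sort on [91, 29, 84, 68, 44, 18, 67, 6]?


Algorithm: insertion sort
Input: [91, 29, 84, 68, 44, 18, 67, 6]
Sorted: [6, 18, 29, 44, 67, 68, 84, 91]

26


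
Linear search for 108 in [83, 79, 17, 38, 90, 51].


i=0: 83!=108
i=1: 79!=108
i=2: 17!=108
i=3: 38!=108
i=4: 90!=108
i=5: 51!=108

Not found, 6 comps


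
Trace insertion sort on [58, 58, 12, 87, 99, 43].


Initial: [58, 58, 12, 87, 99, 43]
Insert 58: [58, 58, 12, 87, 99, 43]
Insert 12: [12, 58, 58, 87, 99, 43]
Insert 87: [12, 58, 58, 87, 99, 43]
Insert 99: [12, 58, 58, 87, 99, 43]
Insert 43: [12, 43, 58, 58, 87, 99]

Sorted: [12, 43, 58, 58, 87, 99]


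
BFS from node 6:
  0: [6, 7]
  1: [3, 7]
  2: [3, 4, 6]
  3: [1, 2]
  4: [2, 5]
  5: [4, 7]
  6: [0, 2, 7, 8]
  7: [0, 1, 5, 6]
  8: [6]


Visit 6, enqueue [0, 2, 7, 8]
Visit 0, enqueue []
Visit 2, enqueue [3, 4]
Visit 7, enqueue [1, 5]
Visit 8, enqueue []
Visit 3, enqueue []
Visit 4, enqueue []
Visit 1, enqueue []
Visit 5, enqueue []

BFS order: [6, 0, 2, 7, 8, 3, 4, 1, 5]


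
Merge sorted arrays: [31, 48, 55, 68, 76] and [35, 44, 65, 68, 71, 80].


Take 31 from A
Take 35 from B
Take 44 from B
Take 48 from A
Take 55 from A
Take 65 from B
Take 68 from A
Take 68 from B
Take 71 from B
Take 76 from A

Merged: [31, 35, 44, 48, 55, 65, 68, 68, 71, 76, 80]


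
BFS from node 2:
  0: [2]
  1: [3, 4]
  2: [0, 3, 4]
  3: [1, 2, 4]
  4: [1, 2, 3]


Visit 2, enqueue [0, 3, 4]
Visit 0, enqueue []
Visit 3, enqueue [1]
Visit 4, enqueue []
Visit 1, enqueue []

BFS order: [2, 0, 3, 4, 1]


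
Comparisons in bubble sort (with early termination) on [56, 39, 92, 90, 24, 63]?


Algorithm: bubble sort (with early termination)
Input: [56, 39, 92, 90, 24, 63]
Sorted: [24, 39, 56, 63, 90, 92]

15


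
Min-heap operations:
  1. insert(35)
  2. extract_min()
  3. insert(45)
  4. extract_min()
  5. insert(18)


insert(35) -> [35]
extract_min()->35, []
insert(45) -> [45]
extract_min()->45, []
insert(18) -> [18]

Final heap: [18]


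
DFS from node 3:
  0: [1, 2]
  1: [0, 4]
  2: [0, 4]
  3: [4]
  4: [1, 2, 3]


Visit 3, push [4]
Visit 4, push [2, 1]
Visit 1, push [0]
Visit 0, push [2]
Visit 2, push []

DFS order: [3, 4, 1, 0, 2]


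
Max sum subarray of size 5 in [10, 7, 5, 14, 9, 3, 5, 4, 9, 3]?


[0:5]: 45
[1:6]: 38
[2:7]: 36
[3:8]: 35
[4:9]: 30
[5:10]: 24

Max: 45 at [0:5]


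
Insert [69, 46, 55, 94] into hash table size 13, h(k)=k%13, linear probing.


Insert 69: h=4 -> slot 4
Insert 46: h=7 -> slot 7
Insert 55: h=3 -> slot 3
Insert 94: h=3, 2 probes -> slot 5

Table: [None, None, None, 55, 69, 94, None, 46, None, None, None, None, None]


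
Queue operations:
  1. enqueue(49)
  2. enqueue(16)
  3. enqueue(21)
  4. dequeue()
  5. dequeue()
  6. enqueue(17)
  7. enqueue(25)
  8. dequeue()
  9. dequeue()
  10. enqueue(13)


enqueue(49) -> [49]
enqueue(16) -> [49, 16]
enqueue(21) -> [49, 16, 21]
dequeue()->49, [16, 21]
dequeue()->16, [21]
enqueue(17) -> [21, 17]
enqueue(25) -> [21, 17, 25]
dequeue()->21, [17, 25]
dequeue()->17, [25]
enqueue(13) -> [25, 13]

Final queue: [25, 13]


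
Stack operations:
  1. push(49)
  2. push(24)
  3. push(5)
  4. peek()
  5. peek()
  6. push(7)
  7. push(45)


push(49) -> [49]
push(24) -> [49, 24]
push(5) -> [49, 24, 5]
peek()->5
peek()->5
push(7) -> [49, 24, 5, 7]
push(45) -> [49, 24, 5, 7, 45]

Final stack: [49, 24, 5, 7, 45]


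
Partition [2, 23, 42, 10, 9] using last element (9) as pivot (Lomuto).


Pivot: 9
  2 <= 9: advance i (no swap)
Place pivot at 1: [2, 9, 42, 10, 23]

Partitioned: [2, 9, 42, 10, 23]


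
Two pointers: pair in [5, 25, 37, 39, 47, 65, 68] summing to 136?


lo=0(5)+hi=6(68)=73
lo=1(25)+hi=6(68)=93
lo=2(37)+hi=6(68)=105
lo=3(39)+hi=6(68)=107
lo=4(47)+hi=6(68)=115
lo=5(65)+hi=6(68)=133

No pair found


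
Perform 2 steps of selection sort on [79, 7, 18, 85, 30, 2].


Initial: [79, 7, 18, 85, 30, 2]
Step 1: min=2 at 5
  Swap: [2, 7, 18, 85, 30, 79]
Step 2: min=7 at 1
  Swap: [2, 7, 18, 85, 30, 79]

After 2 steps: [2, 7, 18, 85, 30, 79]


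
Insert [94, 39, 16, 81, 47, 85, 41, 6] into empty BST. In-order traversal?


Insert 94: root
Insert 39: L from 94
Insert 16: L from 94 -> L from 39
Insert 81: L from 94 -> R from 39
Insert 47: L from 94 -> R from 39 -> L from 81
Insert 85: L from 94 -> R from 39 -> R from 81
Insert 41: L from 94 -> R from 39 -> L from 81 -> L from 47
Insert 6: L from 94 -> L from 39 -> L from 16

In-order: [6, 16, 39, 41, 47, 81, 85, 94]


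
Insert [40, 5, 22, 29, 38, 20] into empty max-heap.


Insert 40: [40]
Insert 5: [40, 5]
Insert 22: [40, 5, 22]
Insert 29: [40, 29, 22, 5]
Insert 38: [40, 38, 22, 5, 29]
Insert 20: [40, 38, 22, 5, 29, 20]

Final heap: [40, 38, 22, 5, 29, 20]


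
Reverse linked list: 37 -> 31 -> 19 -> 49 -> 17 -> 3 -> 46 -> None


Step 1: curr=37, set curr.next=prev(None) | reversed so far: 37
Step 2: curr=31, set curr.next=prev(37) | reversed so far: 31 -> 37
Step 3: curr=19, set curr.next=prev(31) | reversed so far: 19 -> 31 -> 37
Step 4: curr=49, set curr.next=prev(19) | reversed so far: 49 -> 19 -> 31 -> 37
Step 5: curr=17, set curr.next=prev(49) | reversed so far: 17 -> 49 -> 19 -> 31 -> 37
Step 6: curr=3, set curr.next=prev(17) | reversed so far: 3 -> 17 -> 49 -> 19 -> 31 -> 37
Step 7: curr=46, set curr.next=prev(3) | reversed so far: 46 -> 3 -> 17 -> 49 -> 19 -> 31 -> 37

46 -> 3 -> 17 -> 49 -> 19 -> 31 -> 37 -> None


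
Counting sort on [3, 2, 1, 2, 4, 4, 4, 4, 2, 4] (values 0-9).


Input: [3, 2, 1, 2, 4, 4, 4, 4, 2, 4]
Counts: [0, 1, 3, 1, 5, 0, 0, 0, 0, 0]

Sorted: [1, 2, 2, 2, 3, 4, 4, 4, 4, 4]


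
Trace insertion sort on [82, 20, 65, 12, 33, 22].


Initial: [82, 20, 65, 12, 33, 22]
Insert 20: [20, 82, 65, 12, 33, 22]
Insert 65: [20, 65, 82, 12, 33, 22]
Insert 12: [12, 20, 65, 82, 33, 22]
Insert 33: [12, 20, 33, 65, 82, 22]
Insert 22: [12, 20, 22, 33, 65, 82]

Sorted: [12, 20, 22, 33, 65, 82]


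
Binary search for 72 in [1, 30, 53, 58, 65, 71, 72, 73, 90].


Step 1: lo=0, hi=8, mid=4, val=65
Step 2: lo=5, hi=8, mid=6, val=72

Found at index 6


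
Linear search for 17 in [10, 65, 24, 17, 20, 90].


i=0: 10!=17
i=1: 65!=17
i=2: 24!=17
i=3: 17==17 found!

Found at 3, 4 comps


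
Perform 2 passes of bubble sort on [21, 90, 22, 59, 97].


Initial: [21, 90, 22, 59, 97]
Pass 1: [21, 22, 59, 90, 97] (2 swaps)
Pass 2: [21, 22, 59, 90, 97] (0 swaps)

After 2 passes: [21, 22, 59, 90, 97]


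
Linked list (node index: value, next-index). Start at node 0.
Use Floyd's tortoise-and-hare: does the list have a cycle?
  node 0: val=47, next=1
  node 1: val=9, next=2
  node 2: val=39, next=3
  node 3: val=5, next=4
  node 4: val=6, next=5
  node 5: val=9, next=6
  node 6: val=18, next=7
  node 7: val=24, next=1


Floyd's tortoise (slow, +1) and hare (fast, +2):
  init: slow=0, fast=0
  step 1: slow=1, fast=2
  step 2: slow=2, fast=4
  step 3: slow=3, fast=6
  step 4: slow=4, fast=1
  step 5: slow=5, fast=3
  step 6: slow=6, fast=5
  step 7: slow=7, fast=7
  slow == fast at node 7: cycle detected

Cycle: yes


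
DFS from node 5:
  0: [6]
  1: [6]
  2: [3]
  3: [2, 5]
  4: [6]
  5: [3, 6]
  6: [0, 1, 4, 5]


Visit 5, push [6, 3]
Visit 3, push [2]
Visit 2, push []
Visit 6, push [4, 1, 0]
Visit 0, push []
Visit 1, push []
Visit 4, push []

DFS order: [5, 3, 2, 6, 0, 1, 4]


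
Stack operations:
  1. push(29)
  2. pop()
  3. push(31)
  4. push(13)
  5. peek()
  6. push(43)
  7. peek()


push(29) -> [29]
pop()->29, []
push(31) -> [31]
push(13) -> [31, 13]
peek()->13
push(43) -> [31, 13, 43]
peek()->43

Final stack: [31, 13, 43]


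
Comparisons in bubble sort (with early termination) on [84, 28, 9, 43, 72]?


Algorithm: bubble sort (with early termination)
Input: [84, 28, 9, 43, 72]
Sorted: [9, 28, 43, 72, 84]

9


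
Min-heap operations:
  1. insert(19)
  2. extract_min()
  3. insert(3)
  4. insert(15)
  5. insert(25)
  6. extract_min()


insert(19) -> [19]
extract_min()->19, []
insert(3) -> [3]
insert(15) -> [3, 15]
insert(25) -> [3, 15, 25]
extract_min()->3, [15, 25]

Final heap: [15, 25]


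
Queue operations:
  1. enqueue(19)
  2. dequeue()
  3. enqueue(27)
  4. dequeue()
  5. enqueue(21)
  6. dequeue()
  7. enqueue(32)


enqueue(19) -> [19]
dequeue()->19, []
enqueue(27) -> [27]
dequeue()->27, []
enqueue(21) -> [21]
dequeue()->21, []
enqueue(32) -> [32]

Final queue: [32]


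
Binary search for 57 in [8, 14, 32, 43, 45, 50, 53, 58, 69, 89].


Step 1: lo=0, hi=9, mid=4, val=45
Step 2: lo=5, hi=9, mid=7, val=58
Step 3: lo=5, hi=6, mid=5, val=50
Step 4: lo=6, hi=6, mid=6, val=53

Not found


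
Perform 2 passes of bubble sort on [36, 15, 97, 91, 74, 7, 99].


Initial: [36, 15, 97, 91, 74, 7, 99]
Pass 1: [15, 36, 91, 74, 7, 97, 99] (4 swaps)
Pass 2: [15, 36, 74, 7, 91, 97, 99] (2 swaps)

After 2 passes: [15, 36, 74, 7, 91, 97, 99]


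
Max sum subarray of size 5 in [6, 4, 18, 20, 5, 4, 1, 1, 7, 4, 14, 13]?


[0:5]: 53
[1:6]: 51
[2:7]: 48
[3:8]: 31
[4:9]: 18
[5:10]: 17
[6:11]: 27
[7:12]: 39

Max: 53 at [0:5]


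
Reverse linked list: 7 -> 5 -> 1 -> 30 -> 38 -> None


Step 1: curr=7, set curr.next=prev(None) | reversed so far: 7
Step 2: curr=5, set curr.next=prev(7) | reversed so far: 5 -> 7
Step 3: curr=1, set curr.next=prev(5) | reversed so far: 1 -> 5 -> 7
Step 4: curr=30, set curr.next=prev(1) | reversed so far: 30 -> 1 -> 5 -> 7
Step 5: curr=38, set curr.next=prev(30) | reversed so far: 38 -> 30 -> 1 -> 5 -> 7

38 -> 30 -> 1 -> 5 -> 7 -> None


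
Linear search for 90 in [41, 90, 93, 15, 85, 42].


i=0: 41!=90
i=1: 90==90 found!

Found at 1, 2 comps


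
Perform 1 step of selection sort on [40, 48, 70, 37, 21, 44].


Initial: [40, 48, 70, 37, 21, 44]
Step 1: min=21 at 4
  Swap: [21, 48, 70, 37, 40, 44]

After 1 step: [21, 48, 70, 37, 40, 44]


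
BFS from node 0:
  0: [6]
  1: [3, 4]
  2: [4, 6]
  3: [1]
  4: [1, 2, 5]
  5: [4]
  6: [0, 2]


Visit 0, enqueue [6]
Visit 6, enqueue [2]
Visit 2, enqueue [4]
Visit 4, enqueue [1, 5]
Visit 1, enqueue [3]
Visit 5, enqueue []
Visit 3, enqueue []

BFS order: [0, 6, 2, 4, 1, 5, 3]


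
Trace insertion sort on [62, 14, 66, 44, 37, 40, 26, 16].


Initial: [62, 14, 66, 44, 37, 40, 26, 16]
Insert 14: [14, 62, 66, 44, 37, 40, 26, 16]
Insert 66: [14, 62, 66, 44, 37, 40, 26, 16]
Insert 44: [14, 44, 62, 66, 37, 40, 26, 16]
Insert 37: [14, 37, 44, 62, 66, 40, 26, 16]
Insert 40: [14, 37, 40, 44, 62, 66, 26, 16]
Insert 26: [14, 26, 37, 40, 44, 62, 66, 16]
Insert 16: [14, 16, 26, 37, 40, 44, 62, 66]

Sorted: [14, 16, 26, 37, 40, 44, 62, 66]


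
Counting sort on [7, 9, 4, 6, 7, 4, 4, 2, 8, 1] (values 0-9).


Input: [7, 9, 4, 6, 7, 4, 4, 2, 8, 1]
Counts: [0, 1, 1, 0, 3, 0, 1, 2, 1, 1]

Sorted: [1, 2, 4, 4, 4, 6, 7, 7, 8, 9]


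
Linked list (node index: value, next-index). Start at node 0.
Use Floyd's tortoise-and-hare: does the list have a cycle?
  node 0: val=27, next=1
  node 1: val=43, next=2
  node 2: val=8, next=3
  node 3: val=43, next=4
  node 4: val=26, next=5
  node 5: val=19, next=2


Floyd's tortoise (slow, +1) and hare (fast, +2):
  init: slow=0, fast=0
  step 1: slow=1, fast=2
  step 2: slow=2, fast=4
  step 3: slow=3, fast=2
  step 4: slow=4, fast=4
  slow == fast at node 4: cycle detected

Cycle: yes


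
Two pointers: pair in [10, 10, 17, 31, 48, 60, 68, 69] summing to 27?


lo=0(10)+hi=7(69)=79
lo=0(10)+hi=6(68)=78
lo=0(10)+hi=5(60)=70
lo=0(10)+hi=4(48)=58
lo=0(10)+hi=3(31)=41
lo=0(10)+hi=2(17)=27

Yes: 10+17=27


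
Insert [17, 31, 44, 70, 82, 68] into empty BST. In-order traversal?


Insert 17: root
Insert 31: R from 17
Insert 44: R from 17 -> R from 31
Insert 70: R from 17 -> R from 31 -> R from 44
Insert 82: R from 17 -> R from 31 -> R from 44 -> R from 70
Insert 68: R from 17 -> R from 31 -> R from 44 -> L from 70

In-order: [17, 31, 44, 68, 70, 82]


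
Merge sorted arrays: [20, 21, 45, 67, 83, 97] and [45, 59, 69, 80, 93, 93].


Take 20 from A
Take 21 from A
Take 45 from A
Take 45 from B
Take 59 from B
Take 67 from A
Take 69 from B
Take 80 from B
Take 83 from A
Take 93 from B
Take 93 from B

Merged: [20, 21, 45, 45, 59, 67, 69, 80, 83, 93, 93, 97]


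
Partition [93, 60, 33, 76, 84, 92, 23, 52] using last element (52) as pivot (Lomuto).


Pivot: 52
  33 <= 52: swap -> [33, 60, 93, 76, 84, 92, 23, 52]
  23 <= 52: swap -> [33, 23, 93, 76, 84, 92, 60, 52]
Place pivot at 2: [33, 23, 52, 76, 84, 92, 60, 93]

Partitioned: [33, 23, 52, 76, 84, 92, 60, 93]


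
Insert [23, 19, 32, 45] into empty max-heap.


Insert 23: [23]
Insert 19: [23, 19]
Insert 32: [32, 19, 23]
Insert 45: [45, 32, 23, 19]

Final heap: [45, 32, 23, 19]


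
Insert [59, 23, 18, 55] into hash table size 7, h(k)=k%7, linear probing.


Insert 59: h=3 -> slot 3
Insert 23: h=2 -> slot 2
Insert 18: h=4 -> slot 4
Insert 55: h=6 -> slot 6

Table: [None, None, 23, 59, 18, None, 55]


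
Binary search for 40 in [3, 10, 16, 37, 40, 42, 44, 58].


Step 1: lo=0, hi=7, mid=3, val=37
Step 2: lo=4, hi=7, mid=5, val=42
Step 3: lo=4, hi=4, mid=4, val=40

Found at index 4


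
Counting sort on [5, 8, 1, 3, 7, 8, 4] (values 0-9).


Input: [5, 8, 1, 3, 7, 8, 4]
Counts: [0, 1, 0, 1, 1, 1, 0, 1, 2, 0]

Sorted: [1, 3, 4, 5, 7, 8, 8]


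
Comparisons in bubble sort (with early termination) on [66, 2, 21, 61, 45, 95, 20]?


Algorithm: bubble sort (with early termination)
Input: [66, 2, 21, 61, 45, 95, 20]
Sorted: [2, 20, 21, 45, 61, 66, 95]

21


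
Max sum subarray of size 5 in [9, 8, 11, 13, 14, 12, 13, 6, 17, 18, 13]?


[0:5]: 55
[1:6]: 58
[2:7]: 63
[3:8]: 58
[4:9]: 62
[5:10]: 66
[6:11]: 67

Max: 67 at [6:11]


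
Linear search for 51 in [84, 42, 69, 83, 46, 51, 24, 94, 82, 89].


i=0: 84!=51
i=1: 42!=51
i=2: 69!=51
i=3: 83!=51
i=4: 46!=51
i=5: 51==51 found!

Found at 5, 6 comps


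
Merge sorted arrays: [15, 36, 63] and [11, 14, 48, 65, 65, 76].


Take 11 from B
Take 14 from B
Take 15 from A
Take 36 from A
Take 48 from B
Take 63 from A

Merged: [11, 14, 15, 36, 48, 63, 65, 65, 76]


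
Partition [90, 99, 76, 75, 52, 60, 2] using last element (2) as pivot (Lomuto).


Pivot: 2
Place pivot at 0: [2, 99, 76, 75, 52, 60, 90]

Partitioned: [2, 99, 76, 75, 52, 60, 90]


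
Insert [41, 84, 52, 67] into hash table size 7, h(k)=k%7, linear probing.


Insert 41: h=6 -> slot 6
Insert 84: h=0 -> slot 0
Insert 52: h=3 -> slot 3
Insert 67: h=4 -> slot 4

Table: [84, None, None, 52, 67, None, 41]


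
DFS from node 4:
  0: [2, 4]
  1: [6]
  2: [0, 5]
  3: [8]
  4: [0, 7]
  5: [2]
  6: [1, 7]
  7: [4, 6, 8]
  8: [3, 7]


Visit 4, push [7, 0]
Visit 0, push [2]
Visit 2, push [5]
Visit 5, push []
Visit 7, push [8, 6]
Visit 6, push [1]
Visit 1, push []
Visit 8, push [3]
Visit 3, push []

DFS order: [4, 0, 2, 5, 7, 6, 1, 8, 3]


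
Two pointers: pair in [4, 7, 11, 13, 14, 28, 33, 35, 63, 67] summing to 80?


lo=0(4)+hi=9(67)=71
lo=1(7)+hi=9(67)=74
lo=2(11)+hi=9(67)=78
lo=3(13)+hi=9(67)=80

Yes: 13+67=80


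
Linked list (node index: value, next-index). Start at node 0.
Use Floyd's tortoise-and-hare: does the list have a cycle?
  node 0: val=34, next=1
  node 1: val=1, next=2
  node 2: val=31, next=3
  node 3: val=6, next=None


Floyd's tortoise (slow, +1) and hare (fast, +2):
  init: slow=0, fast=0
  step 1: slow=1, fast=2
  step 2: fast 2->3->None, no cycle

Cycle: no


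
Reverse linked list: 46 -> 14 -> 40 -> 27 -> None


Step 1: curr=46, set curr.next=prev(None) | reversed so far: 46
Step 2: curr=14, set curr.next=prev(46) | reversed so far: 14 -> 46
Step 3: curr=40, set curr.next=prev(14) | reversed so far: 40 -> 14 -> 46
Step 4: curr=27, set curr.next=prev(40) | reversed so far: 27 -> 40 -> 14 -> 46

27 -> 40 -> 14 -> 46 -> None


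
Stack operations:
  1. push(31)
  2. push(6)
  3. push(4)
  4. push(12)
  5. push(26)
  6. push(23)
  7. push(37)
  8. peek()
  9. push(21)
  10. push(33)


push(31) -> [31]
push(6) -> [31, 6]
push(4) -> [31, 6, 4]
push(12) -> [31, 6, 4, 12]
push(26) -> [31, 6, 4, 12, 26]
push(23) -> [31, 6, 4, 12, 26, 23]
push(37) -> [31, 6, 4, 12, 26, 23, 37]
peek()->37
push(21) -> [31, 6, 4, 12, 26, 23, 37, 21]
push(33) -> [31, 6, 4, 12, 26, 23, 37, 21, 33]

Final stack: [31, 6, 4, 12, 26, 23, 37, 21, 33]


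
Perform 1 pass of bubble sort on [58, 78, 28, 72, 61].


Initial: [58, 78, 28, 72, 61]
Pass 1: [58, 28, 72, 61, 78] (3 swaps)

After 1 pass: [58, 28, 72, 61, 78]


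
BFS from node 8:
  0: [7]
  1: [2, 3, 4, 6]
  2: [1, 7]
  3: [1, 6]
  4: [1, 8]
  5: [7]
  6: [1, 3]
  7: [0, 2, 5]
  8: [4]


Visit 8, enqueue [4]
Visit 4, enqueue [1]
Visit 1, enqueue [2, 3, 6]
Visit 2, enqueue [7]
Visit 3, enqueue []
Visit 6, enqueue []
Visit 7, enqueue [0, 5]
Visit 0, enqueue []
Visit 5, enqueue []

BFS order: [8, 4, 1, 2, 3, 6, 7, 0, 5]


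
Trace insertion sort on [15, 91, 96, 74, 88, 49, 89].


Initial: [15, 91, 96, 74, 88, 49, 89]
Insert 91: [15, 91, 96, 74, 88, 49, 89]
Insert 96: [15, 91, 96, 74, 88, 49, 89]
Insert 74: [15, 74, 91, 96, 88, 49, 89]
Insert 88: [15, 74, 88, 91, 96, 49, 89]
Insert 49: [15, 49, 74, 88, 91, 96, 89]
Insert 89: [15, 49, 74, 88, 89, 91, 96]

Sorted: [15, 49, 74, 88, 89, 91, 96]


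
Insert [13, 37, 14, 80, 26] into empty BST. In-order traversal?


Insert 13: root
Insert 37: R from 13
Insert 14: R from 13 -> L from 37
Insert 80: R from 13 -> R from 37
Insert 26: R from 13 -> L from 37 -> R from 14

In-order: [13, 14, 26, 37, 80]


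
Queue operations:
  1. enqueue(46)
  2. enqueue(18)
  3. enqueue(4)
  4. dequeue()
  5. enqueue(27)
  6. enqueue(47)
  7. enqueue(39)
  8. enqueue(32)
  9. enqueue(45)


enqueue(46) -> [46]
enqueue(18) -> [46, 18]
enqueue(4) -> [46, 18, 4]
dequeue()->46, [18, 4]
enqueue(27) -> [18, 4, 27]
enqueue(47) -> [18, 4, 27, 47]
enqueue(39) -> [18, 4, 27, 47, 39]
enqueue(32) -> [18, 4, 27, 47, 39, 32]
enqueue(45) -> [18, 4, 27, 47, 39, 32, 45]

Final queue: [18, 4, 27, 47, 39, 32, 45]


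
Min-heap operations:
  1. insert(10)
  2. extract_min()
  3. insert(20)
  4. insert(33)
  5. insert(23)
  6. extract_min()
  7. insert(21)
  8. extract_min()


insert(10) -> [10]
extract_min()->10, []
insert(20) -> [20]
insert(33) -> [20, 33]
insert(23) -> [20, 33, 23]
extract_min()->20, [23, 33]
insert(21) -> [21, 33, 23]
extract_min()->21, [23, 33]

Final heap: [23, 33]


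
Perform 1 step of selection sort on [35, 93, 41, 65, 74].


Initial: [35, 93, 41, 65, 74]
Step 1: min=35 at 0
  Swap: [35, 93, 41, 65, 74]

After 1 step: [35, 93, 41, 65, 74]


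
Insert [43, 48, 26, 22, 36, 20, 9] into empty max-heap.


Insert 43: [43]
Insert 48: [48, 43]
Insert 26: [48, 43, 26]
Insert 22: [48, 43, 26, 22]
Insert 36: [48, 43, 26, 22, 36]
Insert 20: [48, 43, 26, 22, 36, 20]
Insert 9: [48, 43, 26, 22, 36, 20, 9]

Final heap: [48, 43, 26, 22, 36, 20, 9]


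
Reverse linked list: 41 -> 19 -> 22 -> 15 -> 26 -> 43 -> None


Step 1: curr=41, set curr.next=prev(None) | reversed so far: 41
Step 2: curr=19, set curr.next=prev(41) | reversed so far: 19 -> 41
Step 3: curr=22, set curr.next=prev(19) | reversed so far: 22 -> 19 -> 41
Step 4: curr=15, set curr.next=prev(22) | reversed so far: 15 -> 22 -> 19 -> 41
Step 5: curr=26, set curr.next=prev(15) | reversed so far: 26 -> 15 -> 22 -> 19 -> 41
Step 6: curr=43, set curr.next=prev(26) | reversed so far: 43 -> 26 -> 15 -> 22 -> 19 -> 41

43 -> 26 -> 15 -> 22 -> 19 -> 41 -> None


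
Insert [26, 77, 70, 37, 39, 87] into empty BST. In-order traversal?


Insert 26: root
Insert 77: R from 26
Insert 70: R from 26 -> L from 77
Insert 37: R from 26 -> L from 77 -> L from 70
Insert 39: R from 26 -> L from 77 -> L from 70 -> R from 37
Insert 87: R from 26 -> R from 77

In-order: [26, 37, 39, 70, 77, 87]


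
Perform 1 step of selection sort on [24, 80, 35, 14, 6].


Initial: [24, 80, 35, 14, 6]
Step 1: min=6 at 4
  Swap: [6, 80, 35, 14, 24]

After 1 step: [6, 80, 35, 14, 24]


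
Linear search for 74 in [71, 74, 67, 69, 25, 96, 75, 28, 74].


i=0: 71!=74
i=1: 74==74 found!

Found at 1, 2 comps


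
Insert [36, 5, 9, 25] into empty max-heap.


Insert 36: [36]
Insert 5: [36, 5]
Insert 9: [36, 5, 9]
Insert 25: [36, 25, 9, 5]

Final heap: [36, 25, 9, 5]


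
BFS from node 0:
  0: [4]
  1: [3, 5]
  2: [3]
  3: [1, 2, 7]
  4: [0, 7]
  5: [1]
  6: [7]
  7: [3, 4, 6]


Visit 0, enqueue [4]
Visit 4, enqueue [7]
Visit 7, enqueue [3, 6]
Visit 3, enqueue [1, 2]
Visit 6, enqueue []
Visit 1, enqueue [5]
Visit 2, enqueue []
Visit 5, enqueue []

BFS order: [0, 4, 7, 3, 6, 1, 2, 5]


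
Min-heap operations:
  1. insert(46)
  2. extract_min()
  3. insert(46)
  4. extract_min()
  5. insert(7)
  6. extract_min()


insert(46) -> [46]
extract_min()->46, []
insert(46) -> [46]
extract_min()->46, []
insert(7) -> [7]
extract_min()->7, []

Final heap: []


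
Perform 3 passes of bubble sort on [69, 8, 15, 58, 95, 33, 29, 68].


Initial: [69, 8, 15, 58, 95, 33, 29, 68]
Pass 1: [8, 15, 58, 69, 33, 29, 68, 95] (6 swaps)
Pass 2: [8, 15, 58, 33, 29, 68, 69, 95] (3 swaps)
Pass 3: [8, 15, 33, 29, 58, 68, 69, 95] (2 swaps)

After 3 passes: [8, 15, 33, 29, 58, 68, 69, 95]


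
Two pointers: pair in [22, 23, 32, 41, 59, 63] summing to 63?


lo=0(22)+hi=5(63)=85
lo=0(22)+hi=4(59)=81
lo=0(22)+hi=3(41)=63

Yes: 22+41=63


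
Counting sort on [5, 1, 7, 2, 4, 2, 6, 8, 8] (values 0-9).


Input: [5, 1, 7, 2, 4, 2, 6, 8, 8]
Counts: [0, 1, 2, 0, 1, 1, 1, 1, 2, 0]

Sorted: [1, 2, 2, 4, 5, 6, 7, 8, 8]


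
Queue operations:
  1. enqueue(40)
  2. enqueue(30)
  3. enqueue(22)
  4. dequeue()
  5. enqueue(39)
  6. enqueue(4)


enqueue(40) -> [40]
enqueue(30) -> [40, 30]
enqueue(22) -> [40, 30, 22]
dequeue()->40, [30, 22]
enqueue(39) -> [30, 22, 39]
enqueue(4) -> [30, 22, 39, 4]

Final queue: [30, 22, 39, 4]


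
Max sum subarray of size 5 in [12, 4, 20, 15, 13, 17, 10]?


[0:5]: 64
[1:6]: 69
[2:7]: 75

Max: 75 at [2:7]


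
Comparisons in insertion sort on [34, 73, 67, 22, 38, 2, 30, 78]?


Algorithm: insertion sort
Input: [34, 73, 67, 22, 38, 2, 30, 78]
Sorted: [2, 22, 30, 34, 38, 67, 73, 78]

20


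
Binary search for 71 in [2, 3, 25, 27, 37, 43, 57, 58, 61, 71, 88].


Step 1: lo=0, hi=10, mid=5, val=43
Step 2: lo=6, hi=10, mid=8, val=61
Step 3: lo=9, hi=10, mid=9, val=71

Found at index 9


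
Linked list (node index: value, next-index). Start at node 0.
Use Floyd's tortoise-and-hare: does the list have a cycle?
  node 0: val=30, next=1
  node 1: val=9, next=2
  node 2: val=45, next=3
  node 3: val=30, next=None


Floyd's tortoise (slow, +1) and hare (fast, +2):
  init: slow=0, fast=0
  step 1: slow=1, fast=2
  step 2: fast 2->3->None, no cycle

Cycle: no


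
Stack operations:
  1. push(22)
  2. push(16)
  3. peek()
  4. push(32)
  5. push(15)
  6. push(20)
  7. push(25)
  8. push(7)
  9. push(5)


push(22) -> [22]
push(16) -> [22, 16]
peek()->16
push(32) -> [22, 16, 32]
push(15) -> [22, 16, 32, 15]
push(20) -> [22, 16, 32, 15, 20]
push(25) -> [22, 16, 32, 15, 20, 25]
push(7) -> [22, 16, 32, 15, 20, 25, 7]
push(5) -> [22, 16, 32, 15, 20, 25, 7, 5]

Final stack: [22, 16, 32, 15, 20, 25, 7, 5]


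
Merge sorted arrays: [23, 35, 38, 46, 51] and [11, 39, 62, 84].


Take 11 from B
Take 23 from A
Take 35 from A
Take 38 from A
Take 39 from B
Take 46 from A
Take 51 from A

Merged: [11, 23, 35, 38, 39, 46, 51, 62, 84]


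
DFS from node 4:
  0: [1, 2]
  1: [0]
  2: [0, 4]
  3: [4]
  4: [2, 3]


Visit 4, push [3, 2]
Visit 2, push [0]
Visit 0, push [1]
Visit 1, push []
Visit 3, push []

DFS order: [4, 2, 0, 1, 3]


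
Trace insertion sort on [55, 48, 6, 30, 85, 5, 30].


Initial: [55, 48, 6, 30, 85, 5, 30]
Insert 48: [48, 55, 6, 30, 85, 5, 30]
Insert 6: [6, 48, 55, 30, 85, 5, 30]
Insert 30: [6, 30, 48, 55, 85, 5, 30]
Insert 85: [6, 30, 48, 55, 85, 5, 30]
Insert 5: [5, 6, 30, 48, 55, 85, 30]
Insert 30: [5, 6, 30, 30, 48, 55, 85]

Sorted: [5, 6, 30, 30, 48, 55, 85]


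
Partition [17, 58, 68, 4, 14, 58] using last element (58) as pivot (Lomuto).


Pivot: 58
  17 <= 58: advance i (no swap)
  58 <= 58: advance i (no swap)
  4 <= 58: swap -> [17, 58, 4, 68, 14, 58]
  14 <= 58: swap -> [17, 58, 4, 14, 68, 58]
Place pivot at 4: [17, 58, 4, 14, 58, 68]

Partitioned: [17, 58, 4, 14, 58, 68]


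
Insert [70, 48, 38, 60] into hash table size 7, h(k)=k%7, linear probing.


Insert 70: h=0 -> slot 0
Insert 48: h=6 -> slot 6
Insert 38: h=3 -> slot 3
Insert 60: h=4 -> slot 4

Table: [70, None, None, 38, 60, None, 48]


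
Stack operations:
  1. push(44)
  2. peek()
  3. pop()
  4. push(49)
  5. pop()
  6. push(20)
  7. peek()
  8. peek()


push(44) -> [44]
peek()->44
pop()->44, []
push(49) -> [49]
pop()->49, []
push(20) -> [20]
peek()->20
peek()->20

Final stack: [20]


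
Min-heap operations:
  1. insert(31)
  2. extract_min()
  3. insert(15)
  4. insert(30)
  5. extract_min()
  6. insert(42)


insert(31) -> [31]
extract_min()->31, []
insert(15) -> [15]
insert(30) -> [15, 30]
extract_min()->15, [30]
insert(42) -> [30, 42]

Final heap: [30, 42]


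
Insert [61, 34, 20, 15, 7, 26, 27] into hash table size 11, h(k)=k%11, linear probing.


Insert 61: h=6 -> slot 6
Insert 34: h=1 -> slot 1
Insert 20: h=9 -> slot 9
Insert 15: h=4 -> slot 4
Insert 7: h=7 -> slot 7
Insert 26: h=4, 1 probes -> slot 5
Insert 27: h=5, 3 probes -> slot 8

Table: [None, 34, None, None, 15, 26, 61, 7, 27, 20, None]


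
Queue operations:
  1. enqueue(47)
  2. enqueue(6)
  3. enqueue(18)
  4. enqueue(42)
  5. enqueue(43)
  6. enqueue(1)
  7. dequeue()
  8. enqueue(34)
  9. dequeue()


enqueue(47) -> [47]
enqueue(6) -> [47, 6]
enqueue(18) -> [47, 6, 18]
enqueue(42) -> [47, 6, 18, 42]
enqueue(43) -> [47, 6, 18, 42, 43]
enqueue(1) -> [47, 6, 18, 42, 43, 1]
dequeue()->47, [6, 18, 42, 43, 1]
enqueue(34) -> [6, 18, 42, 43, 1, 34]
dequeue()->6, [18, 42, 43, 1, 34]

Final queue: [18, 42, 43, 1, 34]


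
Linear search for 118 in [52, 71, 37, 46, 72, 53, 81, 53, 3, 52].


i=0: 52!=118
i=1: 71!=118
i=2: 37!=118
i=3: 46!=118
i=4: 72!=118
i=5: 53!=118
i=6: 81!=118
i=7: 53!=118
i=8: 3!=118
i=9: 52!=118

Not found, 10 comps


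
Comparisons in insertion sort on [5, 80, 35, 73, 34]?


Algorithm: insertion sort
Input: [5, 80, 35, 73, 34]
Sorted: [5, 34, 35, 73, 80]

9


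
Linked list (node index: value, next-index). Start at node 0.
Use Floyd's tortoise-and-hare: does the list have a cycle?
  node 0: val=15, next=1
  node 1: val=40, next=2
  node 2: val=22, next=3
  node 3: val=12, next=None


Floyd's tortoise (slow, +1) and hare (fast, +2):
  init: slow=0, fast=0
  step 1: slow=1, fast=2
  step 2: fast 2->3->None, no cycle

Cycle: no


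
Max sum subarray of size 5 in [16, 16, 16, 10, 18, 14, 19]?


[0:5]: 76
[1:6]: 74
[2:7]: 77

Max: 77 at [2:7]


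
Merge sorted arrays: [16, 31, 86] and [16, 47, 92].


Take 16 from A
Take 16 from B
Take 31 from A
Take 47 from B
Take 86 from A

Merged: [16, 16, 31, 47, 86, 92]


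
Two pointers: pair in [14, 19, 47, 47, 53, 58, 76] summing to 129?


lo=0(14)+hi=6(76)=90
lo=1(19)+hi=6(76)=95
lo=2(47)+hi=6(76)=123
lo=3(47)+hi=6(76)=123
lo=4(53)+hi=6(76)=129

Yes: 53+76=129


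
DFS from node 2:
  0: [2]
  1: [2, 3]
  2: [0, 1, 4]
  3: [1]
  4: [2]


Visit 2, push [4, 1, 0]
Visit 0, push []
Visit 1, push [3]
Visit 3, push []
Visit 4, push []

DFS order: [2, 0, 1, 3, 4]


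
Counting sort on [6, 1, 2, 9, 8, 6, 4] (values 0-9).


Input: [6, 1, 2, 9, 8, 6, 4]
Counts: [0, 1, 1, 0, 1, 0, 2, 0, 1, 1]

Sorted: [1, 2, 4, 6, 6, 8, 9]


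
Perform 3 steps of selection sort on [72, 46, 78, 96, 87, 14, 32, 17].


Initial: [72, 46, 78, 96, 87, 14, 32, 17]
Step 1: min=14 at 5
  Swap: [14, 46, 78, 96, 87, 72, 32, 17]
Step 2: min=17 at 7
  Swap: [14, 17, 78, 96, 87, 72, 32, 46]
Step 3: min=32 at 6
  Swap: [14, 17, 32, 96, 87, 72, 78, 46]

After 3 steps: [14, 17, 32, 96, 87, 72, 78, 46]


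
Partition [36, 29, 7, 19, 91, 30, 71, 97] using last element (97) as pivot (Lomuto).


Pivot: 97
  36 <= 97: advance i (no swap)
  29 <= 97: advance i (no swap)
  7 <= 97: advance i (no swap)
  19 <= 97: advance i (no swap)
  91 <= 97: advance i (no swap)
  30 <= 97: advance i (no swap)
  71 <= 97: advance i (no swap)
Place pivot at 7: [36, 29, 7, 19, 91, 30, 71, 97]

Partitioned: [36, 29, 7, 19, 91, 30, 71, 97]


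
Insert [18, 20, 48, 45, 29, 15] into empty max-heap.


Insert 18: [18]
Insert 20: [20, 18]
Insert 48: [48, 18, 20]
Insert 45: [48, 45, 20, 18]
Insert 29: [48, 45, 20, 18, 29]
Insert 15: [48, 45, 20, 18, 29, 15]

Final heap: [48, 45, 20, 18, 29, 15]


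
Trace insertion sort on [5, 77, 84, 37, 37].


Initial: [5, 77, 84, 37, 37]
Insert 77: [5, 77, 84, 37, 37]
Insert 84: [5, 77, 84, 37, 37]
Insert 37: [5, 37, 77, 84, 37]
Insert 37: [5, 37, 37, 77, 84]

Sorted: [5, 37, 37, 77, 84]


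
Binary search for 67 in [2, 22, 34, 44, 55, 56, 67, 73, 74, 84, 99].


Step 1: lo=0, hi=10, mid=5, val=56
Step 2: lo=6, hi=10, mid=8, val=74
Step 3: lo=6, hi=7, mid=6, val=67

Found at index 6


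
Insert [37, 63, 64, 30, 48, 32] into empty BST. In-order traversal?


Insert 37: root
Insert 63: R from 37
Insert 64: R from 37 -> R from 63
Insert 30: L from 37
Insert 48: R from 37 -> L from 63
Insert 32: L from 37 -> R from 30

In-order: [30, 32, 37, 48, 63, 64]


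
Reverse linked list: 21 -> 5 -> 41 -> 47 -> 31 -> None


Step 1: curr=21, set curr.next=prev(None) | reversed so far: 21
Step 2: curr=5, set curr.next=prev(21) | reversed so far: 5 -> 21
Step 3: curr=41, set curr.next=prev(5) | reversed so far: 41 -> 5 -> 21
Step 4: curr=47, set curr.next=prev(41) | reversed so far: 47 -> 41 -> 5 -> 21
Step 5: curr=31, set curr.next=prev(47) | reversed so far: 31 -> 47 -> 41 -> 5 -> 21

31 -> 47 -> 41 -> 5 -> 21 -> None


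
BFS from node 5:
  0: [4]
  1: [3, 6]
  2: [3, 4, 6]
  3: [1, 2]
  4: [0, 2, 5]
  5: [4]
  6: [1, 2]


Visit 5, enqueue [4]
Visit 4, enqueue [0, 2]
Visit 0, enqueue []
Visit 2, enqueue [3, 6]
Visit 3, enqueue [1]
Visit 6, enqueue []
Visit 1, enqueue []

BFS order: [5, 4, 0, 2, 3, 6, 1]


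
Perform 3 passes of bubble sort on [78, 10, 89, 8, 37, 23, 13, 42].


Initial: [78, 10, 89, 8, 37, 23, 13, 42]
Pass 1: [10, 78, 8, 37, 23, 13, 42, 89] (6 swaps)
Pass 2: [10, 8, 37, 23, 13, 42, 78, 89] (5 swaps)
Pass 3: [8, 10, 23, 13, 37, 42, 78, 89] (3 swaps)

After 3 passes: [8, 10, 23, 13, 37, 42, 78, 89]


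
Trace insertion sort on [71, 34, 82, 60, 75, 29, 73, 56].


Initial: [71, 34, 82, 60, 75, 29, 73, 56]
Insert 34: [34, 71, 82, 60, 75, 29, 73, 56]
Insert 82: [34, 71, 82, 60, 75, 29, 73, 56]
Insert 60: [34, 60, 71, 82, 75, 29, 73, 56]
Insert 75: [34, 60, 71, 75, 82, 29, 73, 56]
Insert 29: [29, 34, 60, 71, 75, 82, 73, 56]
Insert 73: [29, 34, 60, 71, 73, 75, 82, 56]
Insert 56: [29, 34, 56, 60, 71, 73, 75, 82]

Sorted: [29, 34, 56, 60, 71, 73, 75, 82]


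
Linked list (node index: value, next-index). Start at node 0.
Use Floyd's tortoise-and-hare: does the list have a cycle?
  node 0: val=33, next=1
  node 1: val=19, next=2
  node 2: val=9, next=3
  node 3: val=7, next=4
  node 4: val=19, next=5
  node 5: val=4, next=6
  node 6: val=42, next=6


Floyd's tortoise (slow, +1) and hare (fast, +2):
  init: slow=0, fast=0
  step 1: slow=1, fast=2
  step 2: slow=2, fast=4
  step 3: slow=3, fast=6
  step 4: slow=4, fast=6
  step 5: slow=5, fast=6
  step 6: slow=6, fast=6
  slow == fast at node 6: cycle detected

Cycle: yes


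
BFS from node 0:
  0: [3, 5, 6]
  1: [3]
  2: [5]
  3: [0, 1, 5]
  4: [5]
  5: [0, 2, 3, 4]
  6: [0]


Visit 0, enqueue [3, 5, 6]
Visit 3, enqueue [1]
Visit 5, enqueue [2, 4]
Visit 6, enqueue []
Visit 1, enqueue []
Visit 2, enqueue []
Visit 4, enqueue []

BFS order: [0, 3, 5, 6, 1, 2, 4]


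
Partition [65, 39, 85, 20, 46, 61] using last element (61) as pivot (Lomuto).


Pivot: 61
  39 <= 61: swap -> [39, 65, 85, 20, 46, 61]
  20 <= 61: swap -> [39, 20, 85, 65, 46, 61]
  46 <= 61: swap -> [39, 20, 46, 65, 85, 61]
Place pivot at 3: [39, 20, 46, 61, 85, 65]

Partitioned: [39, 20, 46, 61, 85, 65]


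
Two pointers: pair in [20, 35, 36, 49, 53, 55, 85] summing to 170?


lo=0(20)+hi=6(85)=105
lo=1(35)+hi=6(85)=120
lo=2(36)+hi=6(85)=121
lo=3(49)+hi=6(85)=134
lo=4(53)+hi=6(85)=138
lo=5(55)+hi=6(85)=140

No pair found


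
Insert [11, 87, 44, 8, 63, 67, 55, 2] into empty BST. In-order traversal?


Insert 11: root
Insert 87: R from 11
Insert 44: R from 11 -> L from 87
Insert 8: L from 11
Insert 63: R from 11 -> L from 87 -> R from 44
Insert 67: R from 11 -> L from 87 -> R from 44 -> R from 63
Insert 55: R from 11 -> L from 87 -> R from 44 -> L from 63
Insert 2: L from 11 -> L from 8

In-order: [2, 8, 11, 44, 55, 63, 67, 87]


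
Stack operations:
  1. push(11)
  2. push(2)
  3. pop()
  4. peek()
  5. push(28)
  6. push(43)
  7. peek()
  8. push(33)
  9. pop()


push(11) -> [11]
push(2) -> [11, 2]
pop()->2, [11]
peek()->11
push(28) -> [11, 28]
push(43) -> [11, 28, 43]
peek()->43
push(33) -> [11, 28, 43, 33]
pop()->33, [11, 28, 43]

Final stack: [11, 28, 43]


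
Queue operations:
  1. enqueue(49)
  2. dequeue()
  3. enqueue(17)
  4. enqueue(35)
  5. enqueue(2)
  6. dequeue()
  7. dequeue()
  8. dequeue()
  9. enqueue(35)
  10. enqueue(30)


enqueue(49) -> [49]
dequeue()->49, []
enqueue(17) -> [17]
enqueue(35) -> [17, 35]
enqueue(2) -> [17, 35, 2]
dequeue()->17, [35, 2]
dequeue()->35, [2]
dequeue()->2, []
enqueue(35) -> [35]
enqueue(30) -> [35, 30]

Final queue: [35, 30]
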